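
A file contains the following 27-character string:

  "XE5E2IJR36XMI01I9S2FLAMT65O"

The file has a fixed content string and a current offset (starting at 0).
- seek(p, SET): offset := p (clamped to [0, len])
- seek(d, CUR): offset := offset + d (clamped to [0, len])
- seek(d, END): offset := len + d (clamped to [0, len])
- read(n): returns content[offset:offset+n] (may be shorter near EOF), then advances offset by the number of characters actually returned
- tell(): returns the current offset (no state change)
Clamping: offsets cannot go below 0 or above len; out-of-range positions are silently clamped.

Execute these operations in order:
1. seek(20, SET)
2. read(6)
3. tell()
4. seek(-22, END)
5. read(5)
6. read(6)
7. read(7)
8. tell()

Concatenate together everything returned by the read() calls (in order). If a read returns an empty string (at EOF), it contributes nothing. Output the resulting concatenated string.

Answer: LAMT65IJR36XMI01I9S2FLAM

Derivation:
After 1 (seek(20, SET)): offset=20
After 2 (read(6)): returned 'LAMT65', offset=26
After 3 (tell()): offset=26
After 4 (seek(-22, END)): offset=5
After 5 (read(5)): returned 'IJR36', offset=10
After 6 (read(6)): returned 'XMI01I', offset=16
After 7 (read(7)): returned '9S2FLAM', offset=23
After 8 (tell()): offset=23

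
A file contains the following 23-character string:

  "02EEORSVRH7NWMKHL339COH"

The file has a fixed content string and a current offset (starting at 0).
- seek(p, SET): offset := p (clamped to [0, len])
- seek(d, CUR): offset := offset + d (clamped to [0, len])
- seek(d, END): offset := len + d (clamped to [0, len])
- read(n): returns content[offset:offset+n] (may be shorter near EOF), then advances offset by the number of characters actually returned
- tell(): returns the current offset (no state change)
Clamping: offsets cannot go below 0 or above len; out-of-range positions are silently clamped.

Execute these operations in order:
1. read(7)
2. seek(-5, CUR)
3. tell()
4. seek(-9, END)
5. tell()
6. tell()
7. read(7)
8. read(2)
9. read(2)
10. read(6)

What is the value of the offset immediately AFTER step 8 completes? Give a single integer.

Answer: 23

Derivation:
After 1 (read(7)): returned '02EEORS', offset=7
After 2 (seek(-5, CUR)): offset=2
After 3 (tell()): offset=2
After 4 (seek(-9, END)): offset=14
After 5 (tell()): offset=14
After 6 (tell()): offset=14
After 7 (read(7)): returned 'KHL339C', offset=21
After 8 (read(2)): returned 'OH', offset=23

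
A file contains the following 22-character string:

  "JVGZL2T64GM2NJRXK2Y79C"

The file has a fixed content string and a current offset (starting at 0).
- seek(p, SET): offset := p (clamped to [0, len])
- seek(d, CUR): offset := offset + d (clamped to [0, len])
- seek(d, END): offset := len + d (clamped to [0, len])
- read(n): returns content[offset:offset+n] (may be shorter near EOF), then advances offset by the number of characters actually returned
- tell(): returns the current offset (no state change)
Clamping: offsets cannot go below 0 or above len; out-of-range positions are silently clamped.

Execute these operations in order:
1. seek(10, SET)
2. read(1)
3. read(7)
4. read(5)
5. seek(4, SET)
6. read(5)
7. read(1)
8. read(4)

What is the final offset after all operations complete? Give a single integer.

After 1 (seek(10, SET)): offset=10
After 2 (read(1)): returned 'M', offset=11
After 3 (read(7)): returned '2NJRXK2', offset=18
After 4 (read(5)): returned 'Y79C', offset=22
After 5 (seek(4, SET)): offset=4
After 6 (read(5)): returned 'L2T64', offset=9
After 7 (read(1)): returned 'G', offset=10
After 8 (read(4)): returned 'M2NJ', offset=14

Answer: 14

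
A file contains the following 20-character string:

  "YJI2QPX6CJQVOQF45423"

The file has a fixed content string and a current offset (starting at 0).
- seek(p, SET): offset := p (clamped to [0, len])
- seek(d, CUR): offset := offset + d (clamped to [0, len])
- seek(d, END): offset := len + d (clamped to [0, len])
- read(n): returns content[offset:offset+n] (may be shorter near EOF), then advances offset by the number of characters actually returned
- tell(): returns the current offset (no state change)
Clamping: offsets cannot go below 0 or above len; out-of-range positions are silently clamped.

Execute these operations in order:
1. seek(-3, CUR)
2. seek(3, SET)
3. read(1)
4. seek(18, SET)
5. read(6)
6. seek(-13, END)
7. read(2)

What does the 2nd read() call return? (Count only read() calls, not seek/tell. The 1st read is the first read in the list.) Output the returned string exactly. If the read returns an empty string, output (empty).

After 1 (seek(-3, CUR)): offset=0
After 2 (seek(3, SET)): offset=3
After 3 (read(1)): returned '2', offset=4
After 4 (seek(18, SET)): offset=18
After 5 (read(6)): returned '23', offset=20
After 6 (seek(-13, END)): offset=7
After 7 (read(2)): returned '6C', offset=9

Answer: 23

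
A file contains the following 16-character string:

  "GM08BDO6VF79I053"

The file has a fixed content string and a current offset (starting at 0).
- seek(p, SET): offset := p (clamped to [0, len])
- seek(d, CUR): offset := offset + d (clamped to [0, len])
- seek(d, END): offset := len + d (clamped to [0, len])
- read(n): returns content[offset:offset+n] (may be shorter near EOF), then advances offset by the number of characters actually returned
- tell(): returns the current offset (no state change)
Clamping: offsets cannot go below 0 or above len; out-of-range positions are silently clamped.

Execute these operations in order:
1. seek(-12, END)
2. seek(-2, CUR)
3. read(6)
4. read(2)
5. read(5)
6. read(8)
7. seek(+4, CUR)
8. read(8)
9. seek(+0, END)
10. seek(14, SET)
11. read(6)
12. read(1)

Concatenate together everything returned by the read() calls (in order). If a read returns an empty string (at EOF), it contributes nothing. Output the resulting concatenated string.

After 1 (seek(-12, END)): offset=4
After 2 (seek(-2, CUR)): offset=2
After 3 (read(6)): returned '08BDO6', offset=8
After 4 (read(2)): returned 'VF', offset=10
After 5 (read(5)): returned '79I05', offset=15
After 6 (read(8)): returned '3', offset=16
After 7 (seek(+4, CUR)): offset=16
After 8 (read(8)): returned '', offset=16
After 9 (seek(+0, END)): offset=16
After 10 (seek(14, SET)): offset=14
After 11 (read(6)): returned '53', offset=16
After 12 (read(1)): returned '', offset=16

Answer: 08BDO6VF79I05353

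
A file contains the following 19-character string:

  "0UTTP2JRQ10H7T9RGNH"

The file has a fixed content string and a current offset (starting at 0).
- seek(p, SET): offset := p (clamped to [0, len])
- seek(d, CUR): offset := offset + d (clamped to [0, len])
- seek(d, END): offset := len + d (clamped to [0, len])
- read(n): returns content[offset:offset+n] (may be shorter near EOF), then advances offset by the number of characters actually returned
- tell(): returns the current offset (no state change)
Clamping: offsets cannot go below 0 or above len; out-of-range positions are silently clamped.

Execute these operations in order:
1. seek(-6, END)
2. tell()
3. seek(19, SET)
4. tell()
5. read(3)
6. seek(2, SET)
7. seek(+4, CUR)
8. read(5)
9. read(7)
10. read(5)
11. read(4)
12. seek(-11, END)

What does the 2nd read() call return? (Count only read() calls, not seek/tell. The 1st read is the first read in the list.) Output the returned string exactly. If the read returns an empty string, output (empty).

Answer: JRQ10

Derivation:
After 1 (seek(-6, END)): offset=13
After 2 (tell()): offset=13
After 3 (seek(19, SET)): offset=19
After 4 (tell()): offset=19
After 5 (read(3)): returned '', offset=19
After 6 (seek(2, SET)): offset=2
After 7 (seek(+4, CUR)): offset=6
After 8 (read(5)): returned 'JRQ10', offset=11
After 9 (read(7)): returned 'H7T9RGN', offset=18
After 10 (read(5)): returned 'H', offset=19
After 11 (read(4)): returned '', offset=19
After 12 (seek(-11, END)): offset=8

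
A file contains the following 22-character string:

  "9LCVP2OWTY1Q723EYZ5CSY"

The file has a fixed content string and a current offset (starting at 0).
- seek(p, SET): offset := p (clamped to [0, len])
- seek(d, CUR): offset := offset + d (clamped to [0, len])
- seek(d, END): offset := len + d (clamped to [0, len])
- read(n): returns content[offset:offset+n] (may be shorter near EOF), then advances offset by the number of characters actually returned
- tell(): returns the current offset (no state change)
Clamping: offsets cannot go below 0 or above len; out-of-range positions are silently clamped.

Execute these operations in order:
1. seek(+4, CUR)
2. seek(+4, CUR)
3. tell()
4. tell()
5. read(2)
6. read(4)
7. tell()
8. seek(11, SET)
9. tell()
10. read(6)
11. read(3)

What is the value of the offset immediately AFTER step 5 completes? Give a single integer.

After 1 (seek(+4, CUR)): offset=4
After 2 (seek(+4, CUR)): offset=8
After 3 (tell()): offset=8
After 4 (tell()): offset=8
After 5 (read(2)): returned 'TY', offset=10

Answer: 10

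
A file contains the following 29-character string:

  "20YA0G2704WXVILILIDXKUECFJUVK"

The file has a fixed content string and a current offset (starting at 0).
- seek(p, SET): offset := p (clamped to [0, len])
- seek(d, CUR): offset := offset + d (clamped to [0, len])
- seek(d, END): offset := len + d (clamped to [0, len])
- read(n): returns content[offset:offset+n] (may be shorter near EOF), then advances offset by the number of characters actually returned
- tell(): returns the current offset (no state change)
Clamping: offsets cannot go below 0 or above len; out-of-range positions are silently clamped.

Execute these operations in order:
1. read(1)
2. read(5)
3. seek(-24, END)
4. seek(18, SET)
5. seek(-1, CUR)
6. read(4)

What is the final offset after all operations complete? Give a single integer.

Answer: 21

Derivation:
After 1 (read(1)): returned '2', offset=1
After 2 (read(5)): returned '0YA0G', offset=6
After 3 (seek(-24, END)): offset=5
After 4 (seek(18, SET)): offset=18
After 5 (seek(-1, CUR)): offset=17
After 6 (read(4)): returned 'IDXK', offset=21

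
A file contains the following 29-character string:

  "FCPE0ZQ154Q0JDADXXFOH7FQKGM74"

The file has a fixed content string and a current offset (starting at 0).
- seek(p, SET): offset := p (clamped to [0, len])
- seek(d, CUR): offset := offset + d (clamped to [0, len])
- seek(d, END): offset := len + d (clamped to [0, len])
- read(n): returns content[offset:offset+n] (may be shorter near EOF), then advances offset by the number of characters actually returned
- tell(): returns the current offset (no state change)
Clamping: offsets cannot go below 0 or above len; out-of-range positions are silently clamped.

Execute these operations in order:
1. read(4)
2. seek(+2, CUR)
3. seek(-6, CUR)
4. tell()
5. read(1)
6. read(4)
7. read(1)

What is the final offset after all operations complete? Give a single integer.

After 1 (read(4)): returned 'FCPE', offset=4
After 2 (seek(+2, CUR)): offset=6
After 3 (seek(-6, CUR)): offset=0
After 4 (tell()): offset=0
After 5 (read(1)): returned 'F', offset=1
After 6 (read(4)): returned 'CPE0', offset=5
After 7 (read(1)): returned 'Z', offset=6

Answer: 6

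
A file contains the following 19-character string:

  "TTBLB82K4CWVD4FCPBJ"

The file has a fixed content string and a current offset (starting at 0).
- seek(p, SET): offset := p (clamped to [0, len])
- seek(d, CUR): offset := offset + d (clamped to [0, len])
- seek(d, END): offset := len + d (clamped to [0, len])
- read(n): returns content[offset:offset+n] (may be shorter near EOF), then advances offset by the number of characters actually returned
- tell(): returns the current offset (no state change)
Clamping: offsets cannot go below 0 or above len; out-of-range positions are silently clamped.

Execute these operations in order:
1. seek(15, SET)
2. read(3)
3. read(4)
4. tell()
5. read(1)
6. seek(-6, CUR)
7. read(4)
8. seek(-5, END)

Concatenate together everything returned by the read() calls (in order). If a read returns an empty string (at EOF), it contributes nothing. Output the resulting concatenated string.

Answer: CPBJ4FCP

Derivation:
After 1 (seek(15, SET)): offset=15
After 2 (read(3)): returned 'CPB', offset=18
After 3 (read(4)): returned 'J', offset=19
After 4 (tell()): offset=19
After 5 (read(1)): returned '', offset=19
After 6 (seek(-6, CUR)): offset=13
After 7 (read(4)): returned '4FCP', offset=17
After 8 (seek(-5, END)): offset=14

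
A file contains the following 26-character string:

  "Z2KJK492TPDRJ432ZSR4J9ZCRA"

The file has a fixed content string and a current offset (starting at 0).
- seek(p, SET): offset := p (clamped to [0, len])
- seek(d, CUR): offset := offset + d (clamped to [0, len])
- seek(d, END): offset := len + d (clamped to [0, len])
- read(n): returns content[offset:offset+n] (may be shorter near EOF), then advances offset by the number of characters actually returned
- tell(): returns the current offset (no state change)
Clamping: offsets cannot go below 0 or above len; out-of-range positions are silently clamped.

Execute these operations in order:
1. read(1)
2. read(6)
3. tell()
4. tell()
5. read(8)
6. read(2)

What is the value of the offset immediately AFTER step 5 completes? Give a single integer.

Answer: 15

Derivation:
After 1 (read(1)): returned 'Z', offset=1
After 2 (read(6)): returned '2KJK49', offset=7
After 3 (tell()): offset=7
After 4 (tell()): offset=7
After 5 (read(8)): returned '2TPDRJ43', offset=15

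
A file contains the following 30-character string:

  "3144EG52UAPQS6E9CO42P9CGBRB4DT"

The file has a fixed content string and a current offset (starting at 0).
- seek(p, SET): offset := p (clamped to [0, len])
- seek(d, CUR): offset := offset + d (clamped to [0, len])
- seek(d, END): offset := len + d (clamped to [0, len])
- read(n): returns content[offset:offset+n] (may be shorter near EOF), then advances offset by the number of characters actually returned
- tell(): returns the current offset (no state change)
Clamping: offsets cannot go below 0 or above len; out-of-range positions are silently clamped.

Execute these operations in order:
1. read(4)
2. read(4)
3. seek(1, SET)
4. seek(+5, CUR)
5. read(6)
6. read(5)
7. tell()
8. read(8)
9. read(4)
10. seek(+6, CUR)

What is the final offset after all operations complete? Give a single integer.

After 1 (read(4)): returned '3144', offset=4
After 2 (read(4)): returned 'EG52', offset=8
After 3 (seek(1, SET)): offset=1
After 4 (seek(+5, CUR)): offset=6
After 5 (read(6)): returned '52UAPQ', offset=12
After 6 (read(5)): returned 'S6E9C', offset=17
After 7 (tell()): offset=17
After 8 (read(8)): returned 'O42P9CGB', offset=25
After 9 (read(4)): returned 'RB4D', offset=29
After 10 (seek(+6, CUR)): offset=30

Answer: 30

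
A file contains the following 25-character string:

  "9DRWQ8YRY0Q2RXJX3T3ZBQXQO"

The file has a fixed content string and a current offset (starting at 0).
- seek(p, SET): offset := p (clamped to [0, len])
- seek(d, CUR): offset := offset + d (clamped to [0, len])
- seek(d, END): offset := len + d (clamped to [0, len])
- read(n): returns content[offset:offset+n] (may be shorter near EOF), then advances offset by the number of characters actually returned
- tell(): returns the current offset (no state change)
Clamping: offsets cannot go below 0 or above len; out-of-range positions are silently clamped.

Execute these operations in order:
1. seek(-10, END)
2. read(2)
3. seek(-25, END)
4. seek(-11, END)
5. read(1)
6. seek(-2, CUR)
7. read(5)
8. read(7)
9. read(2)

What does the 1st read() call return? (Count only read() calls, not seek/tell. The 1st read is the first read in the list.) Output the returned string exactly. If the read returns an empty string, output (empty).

After 1 (seek(-10, END)): offset=15
After 2 (read(2)): returned 'X3', offset=17
After 3 (seek(-25, END)): offset=0
After 4 (seek(-11, END)): offset=14
After 5 (read(1)): returned 'J', offset=15
After 6 (seek(-2, CUR)): offset=13
After 7 (read(5)): returned 'XJX3T', offset=18
After 8 (read(7)): returned '3ZBQXQO', offset=25
After 9 (read(2)): returned '', offset=25

Answer: X3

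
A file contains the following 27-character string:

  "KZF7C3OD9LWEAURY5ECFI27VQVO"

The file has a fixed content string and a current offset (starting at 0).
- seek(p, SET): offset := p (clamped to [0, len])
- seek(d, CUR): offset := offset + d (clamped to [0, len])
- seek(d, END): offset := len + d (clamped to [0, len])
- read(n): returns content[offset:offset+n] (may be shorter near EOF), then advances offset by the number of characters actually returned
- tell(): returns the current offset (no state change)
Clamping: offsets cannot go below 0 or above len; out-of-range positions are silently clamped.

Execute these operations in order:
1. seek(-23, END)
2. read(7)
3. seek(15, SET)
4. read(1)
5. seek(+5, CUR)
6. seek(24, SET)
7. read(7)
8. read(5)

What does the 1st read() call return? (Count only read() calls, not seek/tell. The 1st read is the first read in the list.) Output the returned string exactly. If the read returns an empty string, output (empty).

After 1 (seek(-23, END)): offset=4
After 2 (read(7)): returned 'C3OD9LW', offset=11
After 3 (seek(15, SET)): offset=15
After 4 (read(1)): returned 'Y', offset=16
After 5 (seek(+5, CUR)): offset=21
After 6 (seek(24, SET)): offset=24
After 7 (read(7)): returned 'QVO', offset=27
After 8 (read(5)): returned '', offset=27

Answer: C3OD9LW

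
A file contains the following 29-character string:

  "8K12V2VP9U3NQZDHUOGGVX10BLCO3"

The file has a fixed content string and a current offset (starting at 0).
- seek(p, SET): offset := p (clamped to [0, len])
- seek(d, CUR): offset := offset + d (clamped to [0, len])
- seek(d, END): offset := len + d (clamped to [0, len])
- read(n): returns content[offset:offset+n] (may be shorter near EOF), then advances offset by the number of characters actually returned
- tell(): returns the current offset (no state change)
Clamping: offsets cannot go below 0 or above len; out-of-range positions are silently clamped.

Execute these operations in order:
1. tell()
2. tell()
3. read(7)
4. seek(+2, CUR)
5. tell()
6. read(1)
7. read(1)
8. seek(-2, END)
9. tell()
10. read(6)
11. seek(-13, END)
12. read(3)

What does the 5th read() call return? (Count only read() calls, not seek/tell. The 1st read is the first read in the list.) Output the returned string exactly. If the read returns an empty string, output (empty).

Answer: UOG

Derivation:
After 1 (tell()): offset=0
After 2 (tell()): offset=0
After 3 (read(7)): returned '8K12V2V', offset=7
After 4 (seek(+2, CUR)): offset=9
After 5 (tell()): offset=9
After 6 (read(1)): returned 'U', offset=10
After 7 (read(1)): returned '3', offset=11
After 8 (seek(-2, END)): offset=27
After 9 (tell()): offset=27
After 10 (read(6)): returned 'O3', offset=29
After 11 (seek(-13, END)): offset=16
After 12 (read(3)): returned 'UOG', offset=19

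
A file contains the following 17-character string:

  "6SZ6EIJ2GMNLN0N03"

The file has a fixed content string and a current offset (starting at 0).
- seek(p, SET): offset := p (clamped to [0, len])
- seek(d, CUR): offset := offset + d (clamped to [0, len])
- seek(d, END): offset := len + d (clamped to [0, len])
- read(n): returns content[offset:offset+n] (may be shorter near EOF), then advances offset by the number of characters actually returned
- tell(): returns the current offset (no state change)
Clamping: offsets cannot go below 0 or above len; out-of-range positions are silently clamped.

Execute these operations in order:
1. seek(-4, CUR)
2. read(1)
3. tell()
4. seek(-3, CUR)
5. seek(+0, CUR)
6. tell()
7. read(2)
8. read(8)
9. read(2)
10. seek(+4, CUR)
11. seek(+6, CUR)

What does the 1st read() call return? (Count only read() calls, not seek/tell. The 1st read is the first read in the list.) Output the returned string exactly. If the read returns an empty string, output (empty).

After 1 (seek(-4, CUR)): offset=0
After 2 (read(1)): returned '6', offset=1
After 3 (tell()): offset=1
After 4 (seek(-3, CUR)): offset=0
After 5 (seek(+0, CUR)): offset=0
After 6 (tell()): offset=0
After 7 (read(2)): returned '6S', offset=2
After 8 (read(8)): returned 'Z6EIJ2GM', offset=10
After 9 (read(2)): returned 'NL', offset=12
After 10 (seek(+4, CUR)): offset=16
After 11 (seek(+6, CUR)): offset=17

Answer: 6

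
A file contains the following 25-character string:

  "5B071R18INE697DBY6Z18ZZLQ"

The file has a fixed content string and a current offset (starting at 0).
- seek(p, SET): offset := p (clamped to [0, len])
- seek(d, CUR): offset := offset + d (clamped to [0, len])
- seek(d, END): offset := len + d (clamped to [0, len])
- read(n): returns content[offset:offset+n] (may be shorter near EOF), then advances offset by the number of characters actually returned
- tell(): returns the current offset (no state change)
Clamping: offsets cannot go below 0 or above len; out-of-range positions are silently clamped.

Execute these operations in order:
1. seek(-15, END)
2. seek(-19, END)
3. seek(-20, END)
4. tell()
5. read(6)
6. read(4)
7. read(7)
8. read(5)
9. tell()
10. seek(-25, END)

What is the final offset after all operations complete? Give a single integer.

Answer: 0

Derivation:
After 1 (seek(-15, END)): offset=10
After 2 (seek(-19, END)): offset=6
After 3 (seek(-20, END)): offset=5
After 4 (tell()): offset=5
After 5 (read(6)): returned 'R18INE', offset=11
After 6 (read(4)): returned '697D', offset=15
After 7 (read(7)): returned 'BY6Z18Z', offset=22
After 8 (read(5)): returned 'ZLQ', offset=25
After 9 (tell()): offset=25
After 10 (seek(-25, END)): offset=0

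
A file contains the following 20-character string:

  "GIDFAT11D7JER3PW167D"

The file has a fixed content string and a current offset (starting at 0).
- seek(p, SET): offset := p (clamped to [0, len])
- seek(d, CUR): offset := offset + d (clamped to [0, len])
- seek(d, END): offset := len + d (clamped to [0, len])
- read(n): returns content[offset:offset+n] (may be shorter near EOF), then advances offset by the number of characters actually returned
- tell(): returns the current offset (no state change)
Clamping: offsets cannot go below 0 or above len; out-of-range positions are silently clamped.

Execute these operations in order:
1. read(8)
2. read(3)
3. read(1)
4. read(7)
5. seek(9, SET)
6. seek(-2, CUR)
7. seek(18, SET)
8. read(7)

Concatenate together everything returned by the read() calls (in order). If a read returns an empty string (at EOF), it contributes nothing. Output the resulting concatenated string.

After 1 (read(8)): returned 'GIDFAT11', offset=8
After 2 (read(3)): returned 'D7J', offset=11
After 3 (read(1)): returned 'E', offset=12
After 4 (read(7)): returned 'R3PW167', offset=19
After 5 (seek(9, SET)): offset=9
After 6 (seek(-2, CUR)): offset=7
After 7 (seek(18, SET)): offset=18
After 8 (read(7)): returned '7D', offset=20

Answer: GIDFAT11D7JER3PW1677D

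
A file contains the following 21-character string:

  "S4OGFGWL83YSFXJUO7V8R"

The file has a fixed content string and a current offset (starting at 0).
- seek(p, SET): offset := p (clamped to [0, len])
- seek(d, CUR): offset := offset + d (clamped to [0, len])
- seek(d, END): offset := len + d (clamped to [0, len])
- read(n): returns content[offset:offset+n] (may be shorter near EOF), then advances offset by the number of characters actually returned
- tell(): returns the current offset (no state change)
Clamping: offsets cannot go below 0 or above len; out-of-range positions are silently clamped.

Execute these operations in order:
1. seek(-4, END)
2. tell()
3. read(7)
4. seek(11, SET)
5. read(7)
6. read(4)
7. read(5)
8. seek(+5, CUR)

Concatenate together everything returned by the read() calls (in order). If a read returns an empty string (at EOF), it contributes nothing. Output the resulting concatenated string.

Answer: 7V8RSFXJUO7V8R

Derivation:
After 1 (seek(-4, END)): offset=17
After 2 (tell()): offset=17
After 3 (read(7)): returned '7V8R', offset=21
After 4 (seek(11, SET)): offset=11
After 5 (read(7)): returned 'SFXJUO7', offset=18
After 6 (read(4)): returned 'V8R', offset=21
After 7 (read(5)): returned '', offset=21
After 8 (seek(+5, CUR)): offset=21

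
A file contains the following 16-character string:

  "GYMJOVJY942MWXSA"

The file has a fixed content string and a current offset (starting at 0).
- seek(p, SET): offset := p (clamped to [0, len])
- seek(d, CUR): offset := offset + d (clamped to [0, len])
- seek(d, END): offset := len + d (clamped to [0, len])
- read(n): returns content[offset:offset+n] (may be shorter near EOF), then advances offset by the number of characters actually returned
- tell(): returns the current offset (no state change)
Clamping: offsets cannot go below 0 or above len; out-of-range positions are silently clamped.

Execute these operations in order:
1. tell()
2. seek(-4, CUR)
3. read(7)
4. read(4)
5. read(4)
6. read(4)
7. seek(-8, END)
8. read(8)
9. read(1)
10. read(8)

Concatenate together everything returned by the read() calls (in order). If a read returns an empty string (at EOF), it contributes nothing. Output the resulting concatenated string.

After 1 (tell()): offset=0
After 2 (seek(-4, CUR)): offset=0
After 3 (read(7)): returned 'GYMJOVJ', offset=7
After 4 (read(4)): returned 'Y942', offset=11
After 5 (read(4)): returned 'MWXS', offset=15
After 6 (read(4)): returned 'A', offset=16
After 7 (seek(-8, END)): offset=8
After 8 (read(8)): returned '942MWXSA', offset=16
After 9 (read(1)): returned '', offset=16
After 10 (read(8)): returned '', offset=16

Answer: GYMJOVJY942MWXSA942MWXSA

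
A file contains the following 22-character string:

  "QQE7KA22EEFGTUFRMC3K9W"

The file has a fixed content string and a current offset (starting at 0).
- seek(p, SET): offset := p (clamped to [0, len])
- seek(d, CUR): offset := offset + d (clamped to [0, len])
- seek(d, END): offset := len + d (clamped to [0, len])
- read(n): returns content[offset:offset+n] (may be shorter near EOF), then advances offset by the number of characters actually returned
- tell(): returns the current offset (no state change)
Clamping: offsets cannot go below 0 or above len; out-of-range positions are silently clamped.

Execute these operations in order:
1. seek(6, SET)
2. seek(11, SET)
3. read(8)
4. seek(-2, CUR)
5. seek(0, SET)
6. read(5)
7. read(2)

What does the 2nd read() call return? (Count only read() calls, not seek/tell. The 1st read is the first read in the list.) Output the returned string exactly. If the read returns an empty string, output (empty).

After 1 (seek(6, SET)): offset=6
After 2 (seek(11, SET)): offset=11
After 3 (read(8)): returned 'GTUFRMC3', offset=19
After 4 (seek(-2, CUR)): offset=17
After 5 (seek(0, SET)): offset=0
After 6 (read(5)): returned 'QQE7K', offset=5
After 7 (read(2)): returned 'A2', offset=7

Answer: QQE7K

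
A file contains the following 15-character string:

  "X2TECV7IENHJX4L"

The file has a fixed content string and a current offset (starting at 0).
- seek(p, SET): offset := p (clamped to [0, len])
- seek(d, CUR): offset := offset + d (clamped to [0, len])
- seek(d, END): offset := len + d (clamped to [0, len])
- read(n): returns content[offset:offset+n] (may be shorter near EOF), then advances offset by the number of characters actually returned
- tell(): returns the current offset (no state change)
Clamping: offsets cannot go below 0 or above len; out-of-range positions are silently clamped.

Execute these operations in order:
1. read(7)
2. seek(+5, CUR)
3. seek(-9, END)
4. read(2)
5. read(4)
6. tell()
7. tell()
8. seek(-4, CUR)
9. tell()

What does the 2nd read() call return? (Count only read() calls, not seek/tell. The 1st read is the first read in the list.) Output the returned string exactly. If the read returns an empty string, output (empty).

Answer: 7I

Derivation:
After 1 (read(7)): returned 'X2TECV7', offset=7
After 2 (seek(+5, CUR)): offset=12
After 3 (seek(-9, END)): offset=6
After 4 (read(2)): returned '7I', offset=8
After 5 (read(4)): returned 'ENHJ', offset=12
After 6 (tell()): offset=12
After 7 (tell()): offset=12
After 8 (seek(-4, CUR)): offset=8
After 9 (tell()): offset=8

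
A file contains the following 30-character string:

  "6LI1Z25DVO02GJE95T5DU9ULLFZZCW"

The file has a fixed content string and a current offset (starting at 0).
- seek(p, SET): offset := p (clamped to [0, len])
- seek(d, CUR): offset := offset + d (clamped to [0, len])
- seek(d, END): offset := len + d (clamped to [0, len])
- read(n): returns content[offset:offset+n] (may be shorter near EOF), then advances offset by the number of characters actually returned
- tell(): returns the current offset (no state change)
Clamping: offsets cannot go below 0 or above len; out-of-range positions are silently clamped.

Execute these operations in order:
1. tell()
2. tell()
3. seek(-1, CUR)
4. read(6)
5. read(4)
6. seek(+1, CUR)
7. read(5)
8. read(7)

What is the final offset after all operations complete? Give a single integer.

After 1 (tell()): offset=0
After 2 (tell()): offset=0
After 3 (seek(-1, CUR)): offset=0
After 4 (read(6)): returned '6LI1Z2', offset=6
After 5 (read(4)): returned '5DVO', offset=10
After 6 (seek(+1, CUR)): offset=11
After 7 (read(5)): returned '2GJE9', offset=16
After 8 (read(7)): returned '5T5DU9U', offset=23

Answer: 23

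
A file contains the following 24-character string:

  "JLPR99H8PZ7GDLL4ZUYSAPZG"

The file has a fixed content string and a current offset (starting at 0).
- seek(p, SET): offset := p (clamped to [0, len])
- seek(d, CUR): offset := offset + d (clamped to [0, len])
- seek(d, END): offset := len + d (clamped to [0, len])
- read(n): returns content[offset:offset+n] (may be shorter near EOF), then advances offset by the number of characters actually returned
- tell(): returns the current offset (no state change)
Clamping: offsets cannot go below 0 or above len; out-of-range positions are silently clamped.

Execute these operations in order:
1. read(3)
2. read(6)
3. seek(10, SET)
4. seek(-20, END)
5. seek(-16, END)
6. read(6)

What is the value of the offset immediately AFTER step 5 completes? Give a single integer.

Answer: 8

Derivation:
After 1 (read(3)): returned 'JLP', offset=3
After 2 (read(6)): returned 'R99H8P', offset=9
After 3 (seek(10, SET)): offset=10
After 4 (seek(-20, END)): offset=4
After 5 (seek(-16, END)): offset=8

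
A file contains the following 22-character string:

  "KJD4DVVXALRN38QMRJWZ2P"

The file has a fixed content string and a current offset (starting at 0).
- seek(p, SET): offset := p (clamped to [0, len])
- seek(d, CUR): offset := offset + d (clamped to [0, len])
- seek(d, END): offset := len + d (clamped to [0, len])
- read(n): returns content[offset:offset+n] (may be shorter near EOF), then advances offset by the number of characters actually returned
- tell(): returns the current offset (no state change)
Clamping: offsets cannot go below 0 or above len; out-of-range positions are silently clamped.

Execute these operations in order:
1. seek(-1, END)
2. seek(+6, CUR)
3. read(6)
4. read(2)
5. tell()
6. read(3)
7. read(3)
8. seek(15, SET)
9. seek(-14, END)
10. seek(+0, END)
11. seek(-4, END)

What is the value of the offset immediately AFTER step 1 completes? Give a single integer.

After 1 (seek(-1, END)): offset=21

Answer: 21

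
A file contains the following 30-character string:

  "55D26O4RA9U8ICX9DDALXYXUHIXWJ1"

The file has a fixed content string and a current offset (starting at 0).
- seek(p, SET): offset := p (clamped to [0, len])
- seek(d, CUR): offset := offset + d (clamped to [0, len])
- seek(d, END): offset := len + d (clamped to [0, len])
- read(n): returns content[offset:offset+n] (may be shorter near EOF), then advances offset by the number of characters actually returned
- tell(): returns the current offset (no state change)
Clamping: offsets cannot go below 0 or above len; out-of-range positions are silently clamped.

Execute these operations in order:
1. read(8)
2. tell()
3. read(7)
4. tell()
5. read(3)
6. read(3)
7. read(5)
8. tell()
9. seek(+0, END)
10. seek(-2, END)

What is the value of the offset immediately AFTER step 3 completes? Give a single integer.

Answer: 15

Derivation:
After 1 (read(8)): returned '55D26O4R', offset=8
After 2 (tell()): offset=8
After 3 (read(7)): returned 'A9U8ICX', offset=15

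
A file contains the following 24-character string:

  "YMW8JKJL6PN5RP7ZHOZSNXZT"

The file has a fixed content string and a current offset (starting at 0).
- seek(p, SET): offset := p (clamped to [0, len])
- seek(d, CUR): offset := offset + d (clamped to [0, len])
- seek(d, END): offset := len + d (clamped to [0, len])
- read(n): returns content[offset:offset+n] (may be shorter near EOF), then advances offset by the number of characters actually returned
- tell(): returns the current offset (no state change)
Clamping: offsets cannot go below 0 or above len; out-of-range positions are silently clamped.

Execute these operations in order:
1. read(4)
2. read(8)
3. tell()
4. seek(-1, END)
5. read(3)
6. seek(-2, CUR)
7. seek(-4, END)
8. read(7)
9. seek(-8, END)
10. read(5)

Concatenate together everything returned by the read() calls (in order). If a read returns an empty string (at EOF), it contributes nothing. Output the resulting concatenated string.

After 1 (read(4)): returned 'YMW8', offset=4
After 2 (read(8)): returned 'JKJL6PN5', offset=12
After 3 (tell()): offset=12
After 4 (seek(-1, END)): offset=23
After 5 (read(3)): returned 'T', offset=24
After 6 (seek(-2, CUR)): offset=22
After 7 (seek(-4, END)): offset=20
After 8 (read(7)): returned 'NXZT', offset=24
After 9 (seek(-8, END)): offset=16
After 10 (read(5)): returned 'HOZSN', offset=21

Answer: YMW8JKJL6PN5TNXZTHOZSN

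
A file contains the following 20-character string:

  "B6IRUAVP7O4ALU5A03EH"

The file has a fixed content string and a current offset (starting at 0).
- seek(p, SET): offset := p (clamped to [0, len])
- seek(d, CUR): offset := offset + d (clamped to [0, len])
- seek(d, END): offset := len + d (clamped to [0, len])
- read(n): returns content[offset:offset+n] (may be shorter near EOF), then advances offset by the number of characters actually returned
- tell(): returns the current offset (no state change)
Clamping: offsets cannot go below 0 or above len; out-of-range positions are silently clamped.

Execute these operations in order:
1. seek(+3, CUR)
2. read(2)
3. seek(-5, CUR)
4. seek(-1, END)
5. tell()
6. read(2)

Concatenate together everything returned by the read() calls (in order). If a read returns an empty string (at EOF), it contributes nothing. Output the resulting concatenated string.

Answer: RUH

Derivation:
After 1 (seek(+3, CUR)): offset=3
After 2 (read(2)): returned 'RU', offset=5
After 3 (seek(-5, CUR)): offset=0
After 4 (seek(-1, END)): offset=19
After 5 (tell()): offset=19
After 6 (read(2)): returned 'H', offset=20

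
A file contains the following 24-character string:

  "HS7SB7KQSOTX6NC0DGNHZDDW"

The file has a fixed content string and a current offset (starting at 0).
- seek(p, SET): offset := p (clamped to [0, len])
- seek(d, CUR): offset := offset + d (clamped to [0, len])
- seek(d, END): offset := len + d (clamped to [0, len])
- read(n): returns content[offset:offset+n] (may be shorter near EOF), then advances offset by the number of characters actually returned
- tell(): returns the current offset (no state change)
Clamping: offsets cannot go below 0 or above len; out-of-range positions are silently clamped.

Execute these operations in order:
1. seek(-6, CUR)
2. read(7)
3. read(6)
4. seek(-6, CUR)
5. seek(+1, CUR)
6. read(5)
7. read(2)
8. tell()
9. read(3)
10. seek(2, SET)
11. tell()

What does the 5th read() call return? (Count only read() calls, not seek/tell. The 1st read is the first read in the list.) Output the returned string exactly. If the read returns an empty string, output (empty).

After 1 (seek(-6, CUR)): offset=0
After 2 (read(7)): returned 'HS7SB7K', offset=7
After 3 (read(6)): returned 'QSOTX6', offset=13
After 4 (seek(-6, CUR)): offset=7
After 5 (seek(+1, CUR)): offset=8
After 6 (read(5)): returned 'SOTX6', offset=13
After 7 (read(2)): returned 'NC', offset=15
After 8 (tell()): offset=15
After 9 (read(3)): returned '0DG', offset=18
After 10 (seek(2, SET)): offset=2
After 11 (tell()): offset=2

Answer: 0DG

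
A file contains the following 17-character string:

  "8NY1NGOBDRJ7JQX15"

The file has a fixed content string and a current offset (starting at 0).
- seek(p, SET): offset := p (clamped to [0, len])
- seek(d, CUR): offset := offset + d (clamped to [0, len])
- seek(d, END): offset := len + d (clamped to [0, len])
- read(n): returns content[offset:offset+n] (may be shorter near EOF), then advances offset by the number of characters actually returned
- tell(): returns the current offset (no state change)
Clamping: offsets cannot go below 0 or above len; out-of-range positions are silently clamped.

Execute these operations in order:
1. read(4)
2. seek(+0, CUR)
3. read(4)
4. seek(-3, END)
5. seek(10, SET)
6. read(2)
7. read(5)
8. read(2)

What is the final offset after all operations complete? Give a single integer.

Answer: 17

Derivation:
After 1 (read(4)): returned '8NY1', offset=4
After 2 (seek(+0, CUR)): offset=4
After 3 (read(4)): returned 'NGOB', offset=8
After 4 (seek(-3, END)): offset=14
After 5 (seek(10, SET)): offset=10
After 6 (read(2)): returned 'J7', offset=12
After 7 (read(5)): returned 'JQX15', offset=17
After 8 (read(2)): returned '', offset=17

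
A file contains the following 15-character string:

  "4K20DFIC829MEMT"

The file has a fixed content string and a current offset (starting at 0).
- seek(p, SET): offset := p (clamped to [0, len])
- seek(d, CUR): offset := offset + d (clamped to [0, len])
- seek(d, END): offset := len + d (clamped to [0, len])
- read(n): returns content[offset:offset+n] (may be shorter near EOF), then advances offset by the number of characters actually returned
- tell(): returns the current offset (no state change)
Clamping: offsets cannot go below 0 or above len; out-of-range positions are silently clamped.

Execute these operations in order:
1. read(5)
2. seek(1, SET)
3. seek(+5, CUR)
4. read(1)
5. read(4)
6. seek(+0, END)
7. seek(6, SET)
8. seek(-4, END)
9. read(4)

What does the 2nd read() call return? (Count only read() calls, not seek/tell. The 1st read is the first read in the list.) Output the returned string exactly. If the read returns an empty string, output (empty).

After 1 (read(5)): returned '4K20D', offset=5
After 2 (seek(1, SET)): offset=1
After 3 (seek(+5, CUR)): offset=6
After 4 (read(1)): returned 'I', offset=7
After 5 (read(4)): returned 'C829', offset=11
After 6 (seek(+0, END)): offset=15
After 7 (seek(6, SET)): offset=6
After 8 (seek(-4, END)): offset=11
After 9 (read(4)): returned 'MEMT', offset=15

Answer: I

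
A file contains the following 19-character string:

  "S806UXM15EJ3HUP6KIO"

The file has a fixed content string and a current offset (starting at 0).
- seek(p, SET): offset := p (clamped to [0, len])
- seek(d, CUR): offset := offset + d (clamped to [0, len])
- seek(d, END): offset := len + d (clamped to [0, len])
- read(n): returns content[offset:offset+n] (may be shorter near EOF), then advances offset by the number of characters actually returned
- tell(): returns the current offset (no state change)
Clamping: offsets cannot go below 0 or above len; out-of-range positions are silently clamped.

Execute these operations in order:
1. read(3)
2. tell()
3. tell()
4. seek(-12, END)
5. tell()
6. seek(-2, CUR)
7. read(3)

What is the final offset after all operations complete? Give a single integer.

After 1 (read(3)): returned 'S80', offset=3
After 2 (tell()): offset=3
After 3 (tell()): offset=3
After 4 (seek(-12, END)): offset=7
After 5 (tell()): offset=7
After 6 (seek(-2, CUR)): offset=5
After 7 (read(3)): returned 'XM1', offset=8

Answer: 8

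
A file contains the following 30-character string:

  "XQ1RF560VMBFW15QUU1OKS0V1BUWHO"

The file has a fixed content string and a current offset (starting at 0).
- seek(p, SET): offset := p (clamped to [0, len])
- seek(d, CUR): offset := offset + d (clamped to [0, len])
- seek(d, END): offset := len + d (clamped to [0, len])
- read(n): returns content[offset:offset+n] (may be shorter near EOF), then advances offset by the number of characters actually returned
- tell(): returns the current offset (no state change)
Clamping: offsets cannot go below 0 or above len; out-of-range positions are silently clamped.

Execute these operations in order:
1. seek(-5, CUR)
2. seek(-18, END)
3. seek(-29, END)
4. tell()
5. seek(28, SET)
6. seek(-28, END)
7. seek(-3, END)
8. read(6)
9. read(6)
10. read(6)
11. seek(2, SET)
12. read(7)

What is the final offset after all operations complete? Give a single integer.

After 1 (seek(-5, CUR)): offset=0
After 2 (seek(-18, END)): offset=12
After 3 (seek(-29, END)): offset=1
After 4 (tell()): offset=1
After 5 (seek(28, SET)): offset=28
After 6 (seek(-28, END)): offset=2
After 7 (seek(-3, END)): offset=27
After 8 (read(6)): returned 'WHO', offset=30
After 9 (read(6)): returned '', offset=30
After 10 (read(6)): returned '', offset=30
After 11 (seek(2, SET)): offset=2
After 12 (read(7)): returned '1RF560V', offset=9

Answer: 9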